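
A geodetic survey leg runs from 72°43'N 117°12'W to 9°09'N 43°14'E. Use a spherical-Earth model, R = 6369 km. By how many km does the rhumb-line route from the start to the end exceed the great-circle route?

Great circle: cos σ = sin φ₁ sin φ₂ + cos φ₁ cos φ₂ cos Δλ,  σ = 1.6957 rad → d_gc = 10799.7 km
Rhumb line: Δψ = -1.7236, q = Δφ/Δψ = 0.6437, d_rh = R√(Δφ²+q²Δλ²) = 13479.6 km
Excess = 13479.6 − 10799.7 = 2679.9 ≈ 2680 km

2680 km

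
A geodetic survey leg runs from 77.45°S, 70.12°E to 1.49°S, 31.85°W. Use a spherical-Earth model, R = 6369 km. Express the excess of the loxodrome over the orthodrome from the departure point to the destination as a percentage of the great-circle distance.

7.6%

Great circle: σ = 1.5905 rad → d_gc = Rσ = 10129.7 km
Rhumb: Δφ = +1.3258, Δλ = -1.7797, Δψ = +2.1816, q = Δφ/Δψ = 0.6077 → d_rh = R√(Δφ²+q²Δλ²) = 10896.9 km
Excess = (10896.9 − 10129.7) / 10129.7 = 767.2 / 10129.7 = 7.57% ≈ 7.6%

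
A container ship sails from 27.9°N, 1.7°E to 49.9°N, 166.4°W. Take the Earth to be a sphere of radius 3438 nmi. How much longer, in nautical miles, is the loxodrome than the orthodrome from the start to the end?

1760 nmi

Great circle: cos σ = sin φ₁ sin φ₂ + cos φ₁ cos φ₂ cos Δλ,  σ = 1.7712 rad → d_gc = 6089.5 nmi
Rhumb line: Δψ = +0.5006, q = Δφ/Δψ = 0.7671, d_rh = R√(Δφ²+q²Δλ²) = 7849.3 nmi
Excess = 7849.3 − 6089.5 = 1759.8 ≈ 1760 nmi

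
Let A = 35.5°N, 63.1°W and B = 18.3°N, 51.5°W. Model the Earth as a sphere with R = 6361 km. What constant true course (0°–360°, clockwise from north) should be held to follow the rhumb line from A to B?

149.1°

Meridional parts: M(φ₁)=+0.6635, M(φ₂)=+0.3250 → ΔM = -0.3386;  Δλ = +0.2025 rad
tan C = Δλ / ΔM = -0.5980 → C = 149.12°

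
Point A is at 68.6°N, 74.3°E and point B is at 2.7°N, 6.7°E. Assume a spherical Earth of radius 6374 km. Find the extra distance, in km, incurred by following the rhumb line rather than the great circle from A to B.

Great circle: cos σ = sin φ₁ sin φ₂ + cos φ₁ cos φ₂ cos Δλ,  σ = 1.3870 rad → d_gc = 8840.8 km
Rhumb line: Δψ = -1.6191, q = Δφ/Δψ = 0.7104, d_rh = R√(Δφ²+q²Δλ²) = 9071.1 km
Excess = 9071.1 − 8840.8 = 230.3 ≈ 230 km

230 km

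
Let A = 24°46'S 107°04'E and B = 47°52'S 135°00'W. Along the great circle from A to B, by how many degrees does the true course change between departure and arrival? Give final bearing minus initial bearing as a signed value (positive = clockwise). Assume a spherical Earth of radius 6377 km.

At departure: θ₁ = atan2(sin Δλ cos φ₂, cos φ₁ sin φ₂ − sin φ₁ cos φ₂ cos Δλ) = 143.64°
At arrival: θ₂ = atan2(sin Δλ cos φ₁, −cos φ₂ sin φ₁ + sin φ₂ cos φ₁ cos Δλ) = 53.37°
Δθ = θ₂ − θ₁ = -90.3°

-90.3°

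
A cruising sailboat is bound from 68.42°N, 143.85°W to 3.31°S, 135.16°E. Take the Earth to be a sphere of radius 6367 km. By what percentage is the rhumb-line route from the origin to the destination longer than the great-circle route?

3.5%

Great circle: σ = 1.5670 rad → d_gc = Rσ = 9977.0 km
Rhumb: Δφ = -1.2519, Δλ = -1.4135, Δψ = -1.7155, q = Δφ/Δψ = 0.7298 → d_rh = R√(Δφ²+q²Δλ²) = 10328.4 km
Excess = (10328.4 − 9977.0) / 9977.0 = 351.4 / 9977.0 = 3.52% ≈ 3.5%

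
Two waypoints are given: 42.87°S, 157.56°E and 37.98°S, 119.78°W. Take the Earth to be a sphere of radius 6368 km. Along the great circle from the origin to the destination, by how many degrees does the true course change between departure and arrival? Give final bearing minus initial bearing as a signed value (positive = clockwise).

-59.4°

At departure: θ₁ = atan2(sin Δλ cos φ₂, cos φ₁ sin φ₂ − sin φ₁ cos φ₂ cos Δλ) = 116.07°
At arrival: θ₂ = atan2(sin Δλ cos φ₁, −cos φ₂ sin φ₁ + sin φ₂ cos φ₁ cos Δλ) = 56.64°
Δθ = θ₂ − θ₁ = -59.4°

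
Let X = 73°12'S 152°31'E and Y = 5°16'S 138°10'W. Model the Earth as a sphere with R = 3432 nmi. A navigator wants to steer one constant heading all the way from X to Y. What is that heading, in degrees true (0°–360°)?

33.6°

Δψ = ln[tan(π/4+φ₂/2)/tan(π/4+φ₁/2)] = +1.8207
Δλ = +1.2098 rad (taken the short way round)
course = atan2(Δλ, Δψ) = 33.60°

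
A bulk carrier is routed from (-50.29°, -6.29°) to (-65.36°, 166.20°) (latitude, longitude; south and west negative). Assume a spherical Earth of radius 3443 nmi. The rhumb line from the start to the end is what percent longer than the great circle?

Great circle: σ = 1.1206 rad → d_gc = Rσ = 3858.2 nmi
Rhumb: Δφ = -0.2630, Δλ = +3.0105, Δψ = -0.5028, q = Δφ/Δψ = 0.5231 → d_rh = R√(Δφ²+q²Δλ²) = 5496.8 nmi
Excess = (5496.8 − 3858.2) / 3858.2 = 1638.6 / 3858.2 = 42.47% ≈ 42.5%

42.5%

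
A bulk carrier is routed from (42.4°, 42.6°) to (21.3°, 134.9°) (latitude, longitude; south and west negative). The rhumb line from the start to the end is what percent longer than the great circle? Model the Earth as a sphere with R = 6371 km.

Great circle: σ = 1.3517 rad → d_gc = Rσ = 8611.8 km
Rhumb: Δφ = -0.3683, Δλ = +1.6109, Δψ = -0.4380, q = Δφ/Δψ = 0.8409 → d_rh = R√(Δφ²+q²Δλ²) = 8943.2 km
Excess = (8943.2 − 8611.8) / 8611.8 = 331.4 / 8611.8 = 3.848% ≈ 3.8%

3.8%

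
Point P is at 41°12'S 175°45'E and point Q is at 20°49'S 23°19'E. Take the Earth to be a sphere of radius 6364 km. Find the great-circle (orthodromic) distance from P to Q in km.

12542 km

Haversine: a = sin²(Δφ/2)+cos φ₁ cos φ₂ sin²(Δλ/2) = 0.69469;  σ = 2·atan2(√a,√(1−a))
σ = 112.915° → d = Rσ = 6364·1.97075 = 12542 km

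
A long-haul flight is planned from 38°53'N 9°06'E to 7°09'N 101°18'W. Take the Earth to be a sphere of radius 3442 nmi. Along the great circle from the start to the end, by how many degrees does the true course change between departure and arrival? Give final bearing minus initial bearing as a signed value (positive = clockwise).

At departure: θ₁ = atan2(sin Δλ cos φ₂, cos φ₁ sin φ₂ − sin φ₁ cos φ₂ cos Δλ) = 288.66°
At arrival: θ₂ = atan2(sin Δλ cos φ₁, −cos φ₂ sin φ₁ + sin φ₂ cos φ₁ cos Δλ) = 228.01°
Δθ = θ₂ − θ₁ = -60.6°

-60.6°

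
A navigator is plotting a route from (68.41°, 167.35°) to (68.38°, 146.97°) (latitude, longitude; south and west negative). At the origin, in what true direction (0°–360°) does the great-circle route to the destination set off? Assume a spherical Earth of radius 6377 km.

θ = atan2( sin Δλ·cos φ₂ ,  cos φ₁ sin φ₂ − sin φ₁ cos φ₂ cos Δλ )
  = atan2(-0.1283, +0.0209) = 279.26°

279.3°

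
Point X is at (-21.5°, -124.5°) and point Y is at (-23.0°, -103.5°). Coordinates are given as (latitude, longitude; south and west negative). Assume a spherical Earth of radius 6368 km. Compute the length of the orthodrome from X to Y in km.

2165 km

Haversine: a = sin²(Δφ/2)+cos φ₁ cos φ₂ sin²(Δλ/2) = 0.02861;  σ = 2·atan2(√a,√(1−a))
σ = 19.478° → d = Rσ = 6368·0.33995 = 2165 km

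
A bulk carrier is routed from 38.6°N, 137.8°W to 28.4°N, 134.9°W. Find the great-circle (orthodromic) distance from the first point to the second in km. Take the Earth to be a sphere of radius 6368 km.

1165 km

Haversine: a = sin²(Δφ/2)+cos φ₁ cos φ₂ sin²(Δλ/2) = 0.00834;  σ = 2·atan2(√a,√(1−a))
σ = 10.481° → d = Rσ = 6368·0.18293 = 1165 km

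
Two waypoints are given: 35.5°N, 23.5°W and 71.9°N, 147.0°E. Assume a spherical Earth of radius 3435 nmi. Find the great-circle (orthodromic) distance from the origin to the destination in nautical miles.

4340 nmi

cos σ = sin φ₁ sin φ₂ + cos φ₁ cos φ₂ cos Δλ
      = sin(35.50°)sin(71.90°) + cos(35.50°)cos(71.90°)cos(170.50°) = 0.3025
σ = 72.392° → d = Rσ = 3435·1.26347 = 4340 nmi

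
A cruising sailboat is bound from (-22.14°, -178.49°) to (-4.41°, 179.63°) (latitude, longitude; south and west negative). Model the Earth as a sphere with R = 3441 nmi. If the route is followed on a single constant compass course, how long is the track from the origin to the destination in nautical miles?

1070 nmi

Δψ = ln[tan(π/4+φ₂/2)/tan(π/4+φ₁/2)] = +0.3194;  Δφ = +0.3094 rad,  Δλ = -0.0328 rad
q = Δφ/Δψ = 0.9690
d = R·√(Δφ² + q²Δλ²) = 3441·0.31108 = 1070 nmi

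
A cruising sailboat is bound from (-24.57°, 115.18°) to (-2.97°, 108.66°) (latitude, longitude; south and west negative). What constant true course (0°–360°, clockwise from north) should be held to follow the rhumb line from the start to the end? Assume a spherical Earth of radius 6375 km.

343.8°

Meridional parts: M(φ₁)=-0.4426, M(φ₂)=-0.0519 → ΔM = +0.3907;  Δλ = -0.1138 rad
tan C = Δλ / ΔM = -0.2912 → C = 343.76°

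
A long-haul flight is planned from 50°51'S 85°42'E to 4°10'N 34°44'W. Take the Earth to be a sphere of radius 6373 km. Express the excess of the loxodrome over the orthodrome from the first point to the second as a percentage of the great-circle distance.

Great circle: σ = 1.9555 rad → d_gc = Rσ = 12462.5 km
Rhumb: Δφ = +0.9602, Δλ = -2.1020, Δψ = +1.1068, q = Δφ/Δψ = 0.8676 → d_rh = R√(Δφ²+q²Δλ²) = 13134.8 km
Excess = (13134.8 − 12462.5) / 12462.5 = 672.3 / 12462.5 = 5.39% ≈ 5.4%

5.4%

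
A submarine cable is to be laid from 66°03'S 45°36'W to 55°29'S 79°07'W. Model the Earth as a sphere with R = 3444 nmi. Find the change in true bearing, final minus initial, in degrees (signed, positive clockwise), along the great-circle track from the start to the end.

At departure: θ₁ = atan2(sin Δλ cos φ₂, cos φ₁ sin φ₂ − sin φ₁ cos φ₂ cos Δλ) = 287.27°
At arrival: θ₂ = atan2(sin Δλ cos φ₁, −cos φ₂ sin φ₁ + sin φ₂ cos φ₁ cos Δλ) = 316.84°
Δθ = θ₂ − θ₁ = +29.6°

+29.6°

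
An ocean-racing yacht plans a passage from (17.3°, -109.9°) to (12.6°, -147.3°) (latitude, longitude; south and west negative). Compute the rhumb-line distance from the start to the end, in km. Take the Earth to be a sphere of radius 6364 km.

4046 km

Rhumb course C = atan2(Δλ, Δψ) with Δψ = ln[tan(π/4+φ₂/2)/tan(π/4+φ₁/2)] = -0.0849, Δλ = -0.6528 → C = 262.59°
d = R·|Δφ| / |cos C| = 6364·0.08203 / 0.12903 = 4046 km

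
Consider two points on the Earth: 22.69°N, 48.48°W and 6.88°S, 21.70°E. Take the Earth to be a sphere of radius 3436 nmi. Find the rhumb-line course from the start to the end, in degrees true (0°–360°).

Δψ = ln[tan(π/4+φ₂/2)/tan(π/4+φ₁/2)] = -0.5272
Δλ = +1.2249 rad (taken the short way round)
course = atan2(Δλ, Δψ) = 113.29°

113.3°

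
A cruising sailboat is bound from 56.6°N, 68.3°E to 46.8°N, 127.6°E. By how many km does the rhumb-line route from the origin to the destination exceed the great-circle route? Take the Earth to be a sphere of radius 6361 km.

120 km

Great circle: cos σ = sin φ₁ sin φ₂ + cos φ₁ cos φ₂ cos Δλ,  σ = 0.6419 rad → d_gc = 4083.06 km
Rhumb line: Δψ = -0.2774, q = Δφ/Δψ = 0.6166, d_rh = R√(Δφ²+q²Δλ²) = 4202.58 km
Excess = 4202.58 − 4083.06 = 119.52 ≈ 120 km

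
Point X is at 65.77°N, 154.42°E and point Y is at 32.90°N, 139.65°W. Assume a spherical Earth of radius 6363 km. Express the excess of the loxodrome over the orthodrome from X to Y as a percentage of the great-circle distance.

3.5%

Great circle: σ = 0.8817 rad → d_gc = Rσ = 5610.1 km
Rhumb: Δφ = -0.5737, Δλ = +1.1507, Δψ = -0.9301, q = Δφ/Δψ = 0.6168 → d_rh = R√(Δφ²+q²Δλ²) = 5807.1 km
Excess = (5807.1 − 5610.1) / 5610.1 = 197.0 / 5610.1 = 3.51% ≈ 3.5%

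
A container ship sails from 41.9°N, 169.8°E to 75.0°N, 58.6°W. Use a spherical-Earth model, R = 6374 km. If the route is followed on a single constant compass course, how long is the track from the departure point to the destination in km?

Δψ = ln[tan(π/4+φ₂/2)/tan(π/4+φ₁/2)] = +1.2208;  Δφ = +0.5777 rad,  Δλ = +2.2969 rad
q = Δφ/Δψ = 0.4732
d = R·√(Δφ² + q²Δλ²) = 6374·1.23093 = 7846 km

7846 km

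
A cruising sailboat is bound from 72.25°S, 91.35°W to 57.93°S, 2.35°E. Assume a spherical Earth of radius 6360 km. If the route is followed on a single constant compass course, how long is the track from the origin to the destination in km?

Rhumb course C = atan2(Δλ, Δψ) with Δψ = ln[tan(π/4+φ₂/2)/tan(π/4+φ₁/2)] = +0.6101, Δλ = +1.6354 → C = 69.54°
d = R·|Δφ| / |cos C| = 6360·0.24993 / 0.34953 = 4548 km

4548 km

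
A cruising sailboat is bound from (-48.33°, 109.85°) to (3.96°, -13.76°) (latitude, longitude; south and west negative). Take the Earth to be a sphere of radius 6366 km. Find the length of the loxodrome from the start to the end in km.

Δψ = ln[tan(π/4+φ₂/2)/tan(π/4+φ₁/2)] = +1.0353;  Δφ = +0.9126 rad,  Δλ = -2.1574 rad
q = Δφ/Δψ = 0.8815
d = R·√(Δφ² + q²Δλ²) = 6366·2.10947 = 13429 km

13429 km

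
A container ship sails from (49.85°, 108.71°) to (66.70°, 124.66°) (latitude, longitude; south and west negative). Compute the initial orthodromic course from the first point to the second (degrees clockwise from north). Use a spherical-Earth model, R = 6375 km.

θ = atan2( sin Δλ·cos φ₂ ,  cos φ₁ sin φ₂ − sin φ₁ cos φ₂ cos Δλ )
  = atan2(+0.1087, +0.3015) = 19.82°

19.8°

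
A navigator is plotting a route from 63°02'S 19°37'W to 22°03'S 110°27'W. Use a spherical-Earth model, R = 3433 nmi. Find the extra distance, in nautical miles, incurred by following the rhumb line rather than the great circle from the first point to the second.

Great circle: cos σ = sin φ₁ sin φ₂ + cos φ₁ cos φ₂ cos Δλ,  σ = 1.2361 rad → d_gc = 4243.5 nmi
Rhumb line: Δψ = +1.0334, q = Δφ/Δψ = 0.6922, d_rh = R√(Δφ²+q²Δλ²) = 4496.9 nmi
Excess = 4496.9 − 4243.5 = 253.4 ≈ 253 nmi

253 nmi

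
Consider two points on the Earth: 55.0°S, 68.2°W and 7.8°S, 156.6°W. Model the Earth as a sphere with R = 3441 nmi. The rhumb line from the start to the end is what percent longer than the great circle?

3.7%

Great circle: σ = 1.4434 rad → d_gc = Rσ = 4966.8 nmi
Rhumb: Δφ = +0.8238, Δλ = -1.5429, Δψ = +1.0177, q = Δφ/Δψ = 0.8095 → d_rh = R√(Δφ²+q²Δλ²) = 5148.3 nmi
Excess = (5148.3 − 4966.8) / 4966.8 = 181.5 / 4966.8 = 3.654% ≈ 3.7%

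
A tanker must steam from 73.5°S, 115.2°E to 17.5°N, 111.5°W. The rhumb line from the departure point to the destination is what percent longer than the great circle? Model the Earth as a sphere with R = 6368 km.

Great circle: σ = 2.0647 rad → d_gc = Rσ = 13148.2 km
Rhumb: Δφ = +1.5882, Δλ = +2.3265, Δψ = +2.2414, q = Δφ/Δψ = 0.7086 → d_rh = R√(Δφ²+q²Δλ²) = 14577.6 km
Excess = (14577.6 − 13148.2) / 13148.2 = 1429.4 / 13148.2 = 10.87% ≈ 10.9%

10.9%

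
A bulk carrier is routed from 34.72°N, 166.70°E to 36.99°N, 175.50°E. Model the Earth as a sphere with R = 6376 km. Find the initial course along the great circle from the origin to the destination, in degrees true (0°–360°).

69.8°

θ = atan2( sin Δλ·cos φ₂ ,  cos φ₁ sin φ₂ − sin φ₁ cos φ₂ cos Δλ )
  = atan2(+0.1222, +0.0450) = 69.80°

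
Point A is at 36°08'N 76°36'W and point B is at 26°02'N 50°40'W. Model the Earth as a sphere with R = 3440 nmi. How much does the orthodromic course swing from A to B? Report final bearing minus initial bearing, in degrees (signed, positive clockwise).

+13.6°

At departure: θ₁ = atan2(sin Δλ cos φ₂, cos φ₁ sin φ₂ − sin φ₁ cos φ₂ cos Δλ) = 107.25°
At arrival: θ₂ = atan2(sin Δλ cos φ₁, −cos φ₂ sin φ₁ + sin φ₂ cos φ₁ cos Δλ) = 120.86°
Δθ = θ₂ − θ₁ = +13.6°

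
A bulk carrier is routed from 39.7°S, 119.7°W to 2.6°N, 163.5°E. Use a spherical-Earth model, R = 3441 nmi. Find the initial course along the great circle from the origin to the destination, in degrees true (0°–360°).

N = sin Δλ·cos φ₂ = -0.9726;  D = cos φ₁ sin φ₂ − sin φ₁ cos φ₂ cos Δλ = +0.1806
initial course = atan2(N, D) = 280.52°

280.5°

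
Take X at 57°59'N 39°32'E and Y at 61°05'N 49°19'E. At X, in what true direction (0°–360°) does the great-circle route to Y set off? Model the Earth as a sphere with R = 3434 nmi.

θ = atan2( sin Δλ·cos φ₂ ,  cos φ₁ sin φ₂ − sin φ₁ cos φ₂ cos Δλ )
  = atan2(+0.0822, +0.0600) = 53.84°

53.8°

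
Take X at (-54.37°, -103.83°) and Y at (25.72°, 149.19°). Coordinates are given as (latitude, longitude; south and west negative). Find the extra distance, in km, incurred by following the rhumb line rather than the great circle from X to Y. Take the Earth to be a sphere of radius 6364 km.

298 km

Great circle: cos σ = sin φ₁ sin φ₂ + cos φ₁ cos φ₂ cos Δλ,  σ = 2.1013 rad → d_gc = 13372.9 km
Rhumb line: Δψ = +1.6000, q = Δφ/Δψ = 0.8736, d_rh = R√(Δφ²+q²Δλ²) = 13671.3 km
Excess = 13671.3 − 13372.9 = 298.4 ≈ 298 km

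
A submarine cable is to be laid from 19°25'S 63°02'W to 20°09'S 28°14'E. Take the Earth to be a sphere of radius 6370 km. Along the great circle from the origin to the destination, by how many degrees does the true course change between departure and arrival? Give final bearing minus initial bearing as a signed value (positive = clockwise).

At departure: θ₁ = atan2(sin Δλ cos φ₂, cos φ₁ sin φ₂ − sin φ₁ cos φ₂ cos Δλ) = 109.47°
At arrival: θ₂ = atan2(sin Δλ cos φ₁, −cos φ₂ sin φ₁ + sin φ₂ cos φ₁ cos Δλ) = 71.29°
Δθ = θ₂ − θ₁ = -38.2°

-38.2°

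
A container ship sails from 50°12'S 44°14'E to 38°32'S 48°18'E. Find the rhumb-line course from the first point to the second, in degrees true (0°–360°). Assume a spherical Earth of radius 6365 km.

13.9°

Δψ = ln[tan(π/4+φ₂/2)/tan(π/4+φ₁/2)] = +0.2863
Δλ = +0.0710 rad (taken the short way round)
course = atan2(Δλ, Δψ) = 13.92°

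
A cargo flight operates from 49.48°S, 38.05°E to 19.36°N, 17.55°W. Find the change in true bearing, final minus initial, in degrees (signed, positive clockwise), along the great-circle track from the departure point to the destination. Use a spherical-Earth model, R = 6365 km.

+18.9°

At departure: θ₁ = atan2(sin Δλ cos φ₂, cos φ₁ sin φ₂ − sin φ₁ cos φ₂ cos Δλ) = 308.56°
At arrival: θ₂ = atan2(sin Δλ cos φ₁, −cos φ₂ sin φ₁ + sin φ₂ cos φ₁ cos Δλ) = 327.42°
Δθ = θ₂ − θ₁ = +18.9°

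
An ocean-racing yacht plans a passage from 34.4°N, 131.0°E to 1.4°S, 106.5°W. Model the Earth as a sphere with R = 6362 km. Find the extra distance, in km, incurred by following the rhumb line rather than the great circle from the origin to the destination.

Great circle: cos σ = sin φ₁ sin φ₂ + cos φ₁ cos φ₂ cos Δλ,  σ = 2.0454 rad → d_gc = 13013.0 km
Rhumb line: Δψ = -0.6645, q = Δφ/Δψ = 0.9402, d_rh = R√(Δφ²+q²Δλ²) = 13392.9 km
Excess = 13392.9 − 13013.0 = 379.9 ≈ 380 km

380 km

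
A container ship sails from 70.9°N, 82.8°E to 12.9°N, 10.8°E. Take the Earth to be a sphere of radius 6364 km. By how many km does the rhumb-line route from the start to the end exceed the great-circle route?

Great circle: cos σ = sin φ₁ sin φ₂ + cos φ₁ cos φ₂ cos Δλ,  σ = 1.2561 rad → d_gc = 7993.85 km
Rhumb line: Δψ = -1.5553, q = Δφ/Δψ = 0.6509, d_rh = R√(Δφ²+q²Δλ²) = 8282.26 km
Excess = 8282.26 − 7993.85 = 288.41 ≈ 288 km

288 km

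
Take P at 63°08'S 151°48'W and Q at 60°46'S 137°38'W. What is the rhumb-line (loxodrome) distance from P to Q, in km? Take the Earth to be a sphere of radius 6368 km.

785 km

Rhumb course C = atan2(Δλ, Δψ) with Δψ = ln[tan(π/4+φ₂/2)/tan(π/4+φ₁/2)] = +0.0879, Δλ = +0.2473 → C = 70.43°
d = R·|Δφ| / |cos C| = 6368·0.04131 / 0.33493 = 785 km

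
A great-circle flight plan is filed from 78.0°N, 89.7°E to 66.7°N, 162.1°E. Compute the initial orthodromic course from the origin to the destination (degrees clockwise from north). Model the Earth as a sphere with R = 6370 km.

θ = atan2( sin Δλ·cos φ₂ ,  cos φ₁ sin φ₂ − sin φ₁ cos φ₂ cos Δλ )
  = atan2(+0.3770, +0.0740) = 78.90°

78.9°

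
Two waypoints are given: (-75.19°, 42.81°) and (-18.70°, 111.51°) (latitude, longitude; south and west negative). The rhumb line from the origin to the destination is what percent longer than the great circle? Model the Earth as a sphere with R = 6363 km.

Great circle: σ = 1.1616 rad → d_gc = Rσ = 7391.0 km
Rhumb: Δφ = +0.9859, Δλ = +1.1990, Δψ = +1.7082, q = Δφ/Δψ = 0.5772 → d_rh = R√(Δφ²+q²Δλ²) = 7664.8 km
Excess = (7664.8 − 7391.0) / 7391.0 = 273.8 / 7391.0 = 3.70% ≈ 3.7%

3.7%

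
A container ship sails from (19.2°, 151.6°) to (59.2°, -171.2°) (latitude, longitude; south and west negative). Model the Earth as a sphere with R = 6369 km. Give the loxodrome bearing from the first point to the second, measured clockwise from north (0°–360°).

Δψ = ln[tan(π/4+φ₂/2)/tan(π/4+φ₁/2)] = +0.9478
Δλ = +0.6493 rad (taken the short way round)
course = atan2(Δλ, Δψ) = 34.41°

34.4°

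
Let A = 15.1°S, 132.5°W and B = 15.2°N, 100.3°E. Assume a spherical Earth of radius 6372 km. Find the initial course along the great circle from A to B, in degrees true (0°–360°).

θ = atan2( sin Δλ·cos φ₂ ,  cos φ₁ sin φ₂ − sin φ₁ cos φ₂ cos Δλ )
  = atan2(-0.7687, +0.1011) = 277.50°

277.5°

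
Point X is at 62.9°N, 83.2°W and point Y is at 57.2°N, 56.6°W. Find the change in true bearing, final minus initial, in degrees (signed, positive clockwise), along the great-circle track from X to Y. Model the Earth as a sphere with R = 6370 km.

At departure: θ₁ = atan2(sin Δλ cos φ₂, cos φ₁ sin φ₂ − sin φ₁ cos φ₂ cos Δλ) = 101.26°
At arrival: θ₂ = atan2(sin Δλ cos φ₁, −cos φ₂ sin φ₁ + sin φ₂ cos φ₁ cos Δλ) = 124.44°
Δθ = θ₂ − θ₁ = +23.2°

+23.2°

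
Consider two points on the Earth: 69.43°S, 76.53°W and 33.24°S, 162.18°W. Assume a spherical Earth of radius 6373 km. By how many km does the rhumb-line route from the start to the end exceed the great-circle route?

Great circle: cos σ = sin φ₁ sin φ₂ + cos φ₁ cos φ₂ cos Δλ,  σ = 1.0057 rad → d_gc = 6409.4 km
Rhumb line: Δψ = +1.0910, q = Δφ/Δψ = 0.5790, d_rh = R√(Δφ²+q²Δλ²) = 6828.3 km
Excess = 6828.3 − 6409.4 = 418.9 ≈ 419 km

419 km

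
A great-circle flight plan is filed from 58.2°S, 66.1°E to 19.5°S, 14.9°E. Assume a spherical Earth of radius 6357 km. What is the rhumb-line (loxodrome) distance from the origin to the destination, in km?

Δψ = ln[tan(π/4+φ₂/2)/tan(π/4+φ₁/2)] = +0.9087;  Δφ = +0.6754 rad,  Δλ = -0.8936 rad
q = Δφ/Δψ = 0.7433
d = R·√(Δφ² + q²Δλ²) = 6357·0.94734 = 6022 km

6022 km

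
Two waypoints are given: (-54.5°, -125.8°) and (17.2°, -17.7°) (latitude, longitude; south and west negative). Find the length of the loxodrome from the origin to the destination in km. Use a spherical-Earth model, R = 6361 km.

13098 km

Rhumb course C = atan2(Δλ, Δψ) with Δψ = ln[tan(π/4+φ₂/2)/tan(π/4+φ₁/2)] = +1.4439, Δλ = +1.8867 → C = 52.57°
d = R·|Δφ| / |cos C| = 6361·1.25140 / 0.60776 = 13098 km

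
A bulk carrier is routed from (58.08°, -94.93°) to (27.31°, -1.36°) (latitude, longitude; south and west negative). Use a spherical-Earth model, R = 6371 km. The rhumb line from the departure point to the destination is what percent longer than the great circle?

Great circle: σ = 1.2023 rad → d_gc = Rσ = 7660.1 km
Rhumb: Δφ = -0.5370, Δλ = +1.6331, Δψ = -0.7560, q = Δφ/Δψ = 0.7104 → d_rh = R√(Δφ²+q²Δλ²) = 8144.5 km
Excess = (8144.5 − 7660.1) / 7660.1 = 484.4 / 7660.1 = 6.32% ≈ 6.3%

6.3%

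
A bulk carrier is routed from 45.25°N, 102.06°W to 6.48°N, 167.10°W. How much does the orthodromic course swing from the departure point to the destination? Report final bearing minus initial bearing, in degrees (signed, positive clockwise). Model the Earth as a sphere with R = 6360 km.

Initial bearing θ₁ = atan2(sin Δλ cos φ₂, cos φ₁ sin φ₂ − sin φ₁ cos φ₂ cos Δλ) = 256.38°
Final bearing θ₂ = (initial bearing from the destination back to the start) + 180° = 223.52°
Δθ = θ₂ − θ₁ = -32.9°

-32.9°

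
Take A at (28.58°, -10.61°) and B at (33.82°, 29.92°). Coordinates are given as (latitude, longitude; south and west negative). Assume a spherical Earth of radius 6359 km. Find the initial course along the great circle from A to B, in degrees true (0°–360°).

N = sin Δλ·cos φ₂ = +0.5399;  D = cos φ₁ sin φ₂ − sin φ₁ cos φ₂ cos Δλ = +0.1867
initial course = atan2(N, D) = 70.93°

70.9°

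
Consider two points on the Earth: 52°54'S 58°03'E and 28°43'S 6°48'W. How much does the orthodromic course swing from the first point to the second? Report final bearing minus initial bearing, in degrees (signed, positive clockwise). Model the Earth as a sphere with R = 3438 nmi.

+46.0°

Initial bearing θ₁ = atan2(sin Δλ cos φ₂, cos φ₁ sin φ₂ − sin φ₁ cos φ₂ cos Δλ) = 270.54°
Final bearing θ₂ = (initial bearing from the destination back to the start) + 180° = 316.55°
Δθ = θ₂ − θ₁ = +46.0°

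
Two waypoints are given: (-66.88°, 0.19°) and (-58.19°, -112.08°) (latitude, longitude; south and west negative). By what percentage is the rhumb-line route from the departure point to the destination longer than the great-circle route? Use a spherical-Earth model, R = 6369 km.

14.9%

Great circle: σ = 0.7910 rad → d_gc = Rσ = 5038.1 km
Rhumb: Δφ = +0.1517, Δλ = -1.9595, Δψ = +0.3315, q = Δφ/Δψ = 0.4575 → d_rh = R√(Δφ²+q²Δλ²) = 5790.3 km
Excess = (5790.3 − 5038.1) / 5038.1 = 752.2 / 5038.1 = 14.93% ≈ 14.9%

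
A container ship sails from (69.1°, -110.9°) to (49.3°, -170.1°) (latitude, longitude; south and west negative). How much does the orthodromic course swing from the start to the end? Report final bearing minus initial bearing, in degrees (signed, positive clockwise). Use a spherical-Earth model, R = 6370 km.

-52.7°

Initial bearing θ₁ = atan2(sin Δλ cos φ₂, cos φ₁ sin φ₂ − sin φ₁ cos φ₂ cos Δλ) = 265.76°
Final bearing θ₂ = (initial bearing from the destination back to the start) + 180° = 213.06°
Δθ = θ₂ − θ₁ = -52.7°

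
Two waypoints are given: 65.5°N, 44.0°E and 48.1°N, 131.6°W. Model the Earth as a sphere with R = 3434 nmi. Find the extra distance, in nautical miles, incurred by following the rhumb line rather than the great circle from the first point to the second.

Great circle: cos σ = sin φ₁ sin φ₂ + cos φ₁ cos φ₂ cos Δλ,  σ = 1.1580 rad → d_gc = 3976.6 nmi
Rhumb line: Δψ = -0.5672, q = Δφ/Δψ = 0.5354, d_rh = R√(Δφ²+q²Δλ²) = 5730.5 nmi
Excess = 5730.5 − 3976.6 = 1753.9 ≈ 1754 nmi

1754 nmi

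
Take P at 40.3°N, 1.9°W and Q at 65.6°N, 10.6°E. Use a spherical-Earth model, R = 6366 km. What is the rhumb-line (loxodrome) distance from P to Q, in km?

Rhumb course C = atan2(Δλ, Δψ) with Δψ = ln[tan(π/4+φ₂/2)/tan(π/4+φ₁/2)] = +0.7618, Δλ = +0.2182 → C = 15.98°
d = R·|Δφ| / |cos C| = 6366·0.44157 / 0.96135 = 2924 km

2924 km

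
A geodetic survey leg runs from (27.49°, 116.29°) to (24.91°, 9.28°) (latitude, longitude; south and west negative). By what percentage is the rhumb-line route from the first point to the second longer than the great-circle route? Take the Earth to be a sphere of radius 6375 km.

Great circle: σ = 1.6118 rad → d_gc = Rσ = 10274.9 km
Rhumb: Δφ = -0.0450, Δλ = -1.8677, Δψ = -0.0502, q = Δφ/Δψ = 0.8971 → d_rh = R√(Δφ²+q²Δλ²) = 10685.7 km
Excess = (10685.7 − 10274.9) / 10274.9 = 410.8 / 10274.9 = 4.00% ≈ 4.0%

4.0%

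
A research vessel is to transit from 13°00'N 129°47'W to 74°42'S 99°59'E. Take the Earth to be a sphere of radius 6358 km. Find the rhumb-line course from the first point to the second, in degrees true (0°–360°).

Meridional parts: M(φ₁)=+0.2289, M(φ₂)=-2.0076 → ΔM = -2.2364;  Δλ = -2.2730 rad
tan C = Δλ / ΔM = +1.0164 → C = 225.46°

225.5°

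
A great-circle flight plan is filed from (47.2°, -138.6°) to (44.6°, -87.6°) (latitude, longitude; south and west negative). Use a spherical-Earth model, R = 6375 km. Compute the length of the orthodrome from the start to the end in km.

Haversine: a = sin²(Δφ/2)+cos φ₁ cos φ₂ sin²(Δλ/2) = 0.09018;  σ = 2·atan2(√a,√(1−a))
σ = 34.951° → d = Rσ = 6375·0.61001 = 3889 km

3889 km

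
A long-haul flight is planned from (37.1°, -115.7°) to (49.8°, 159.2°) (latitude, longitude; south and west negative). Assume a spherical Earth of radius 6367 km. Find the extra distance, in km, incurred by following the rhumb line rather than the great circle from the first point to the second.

Great circle: cos σ = sin φ₁ sin φ₂ + cos φ₁ cos φ₂ cos Δλ,  σ = 1.0418 rad → d_gc = 6632.9 km
Rhumb line: Δψ = +0.3071, q = Δφ/Δψ = 0.7218, d_rh = R√(Δφ²+q²Δλ²) = 6970.2 km
Excess = 6970.2 − 6632.9 = 337.3 ≈ 337 km

337 km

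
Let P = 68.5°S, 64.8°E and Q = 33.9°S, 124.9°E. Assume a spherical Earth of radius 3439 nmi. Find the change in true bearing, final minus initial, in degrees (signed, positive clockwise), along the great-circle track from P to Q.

-50.6°

At departure: θ₁ = atan2(sin Δλ cos φ₂, cos φ₁ sin φ₂ − sin φ₁ cos φ₂ cos Δλ) = 75.91°
At arrival: θ₂ = atan2(sin Δλ cos φ₁, −cos φ₂ sin φ₁ + sin φ₂ cos φ₁ cos Δλ) = 25.36°
Δθ = θ₂ − θ₁ = -50.6°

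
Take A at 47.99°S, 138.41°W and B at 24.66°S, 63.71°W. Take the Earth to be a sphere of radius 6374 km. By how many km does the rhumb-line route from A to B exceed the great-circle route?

200 km

Great circle: cos σ = sin φ₁ sin φ₂ + cos φ₁ cos φ₂ cos Δλ,  σ = 1.0809 rad → d_gc = 6889.8 km
Rhumb line: Δψ = +0.5129, q = Δφ/Δψ = 0.7939, d_rh = R√(Δφ²+q²Δλ²) = 7089.9 km
Excess = 7089.9 − 6889.8 = 200.1 ≈ 200 km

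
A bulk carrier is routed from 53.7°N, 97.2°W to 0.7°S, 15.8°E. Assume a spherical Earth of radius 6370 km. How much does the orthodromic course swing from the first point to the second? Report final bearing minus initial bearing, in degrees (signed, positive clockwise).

Initial bearing θ₁ = atan2(sin Δλ cos φ₂, cos φ₁ sin φ₂ − sin φ₁ cos φ₂ cos Δλ) = 71.52°
Final bearing θ₂ = (initial bearing from the destination back to the start) + 180° = 145.84°
Δθ = θ₂ − θ₁ = +74.3°

+74.3°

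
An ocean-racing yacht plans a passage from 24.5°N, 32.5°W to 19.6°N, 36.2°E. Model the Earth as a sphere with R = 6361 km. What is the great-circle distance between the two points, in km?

cos σ = sin φ₁ sin φ₂ + cos φ₁ cos φ₂ cos Δλ
      = sin(24.50°)sin(19.60°) + cos(24.50°)cos(19.60°)cos(68.70°) = 0.4505
σ = 63.224° → d = Rσ = 6361·1.10347 = 7019 km

7019 km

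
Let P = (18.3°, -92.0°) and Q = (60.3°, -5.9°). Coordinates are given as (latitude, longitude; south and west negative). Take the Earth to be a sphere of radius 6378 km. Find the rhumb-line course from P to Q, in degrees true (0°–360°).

Δψ = ln[tan(π/4+φ₂/2)/tan(π/4+φ₁/2)] = +1.0025
Δλ = +1.5027 rad (taken the short way round)
course = atan2(Δλ, Δψ) = 56.29°

56.3°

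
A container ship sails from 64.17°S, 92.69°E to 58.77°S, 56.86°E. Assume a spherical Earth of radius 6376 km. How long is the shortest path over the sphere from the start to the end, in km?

Haversine: a = sin²(Δφ/2)+cos φ₁ cos φ₂ sin²(Δλ/2) = 0.02359;  σ = 2·atan2(√a,√(1−a))
σ = 17.672° → d = Rσ = 6376·0.30843 = 1967 km

1967 km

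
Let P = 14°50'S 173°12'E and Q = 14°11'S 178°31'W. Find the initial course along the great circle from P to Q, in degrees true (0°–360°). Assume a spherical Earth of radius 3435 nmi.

86.4°

θ = atan2( sin Δλ·cos φ₂ ,  cos φ₁ sin φ₂ − sin φ₁ cos φ₂ cos Δλ )
  = atan2(+0.1397, +0.0088) = 86.41°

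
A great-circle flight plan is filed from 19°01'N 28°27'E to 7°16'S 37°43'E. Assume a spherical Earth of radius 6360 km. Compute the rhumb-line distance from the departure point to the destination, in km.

Rhumb course C = atan2(Δλ, Δψ) with Δψ = ln[tan(π/4+φ₂/2)/tan(π/4+φ₁/2)] = -0.4653, Δλ = +0.1617 → C = 160.83°
d = R·|Δφ| / |cos C| = 6360·0.45873 / 0.94457 = 3089 km

3089 km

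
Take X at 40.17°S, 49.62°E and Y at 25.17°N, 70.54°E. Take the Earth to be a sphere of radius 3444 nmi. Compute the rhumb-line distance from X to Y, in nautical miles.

Rhumb course C = atan2(Δλ, Δψ) with Δψ = ln[tan(π/4+φ₂/2)/tan(π/4+φ₁/2)] = +1.2209, Δλ = +0.3651 → C = 16.65°
d = R·|Δφ| / |cos C| = 3444·1.14040 / 0.95808 = 4099 nmi

4099 nmi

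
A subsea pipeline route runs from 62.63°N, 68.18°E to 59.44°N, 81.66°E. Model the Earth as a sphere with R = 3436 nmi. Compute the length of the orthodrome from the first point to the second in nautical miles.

435 nmi

Haversine: a = sin²(Δφ/2)+cos φ₁ cos φ₂ sin²(Δλ/2) = 0.00399;  σ = 2·atan2(√a,√(1−a))
σ = 7.247° → d = Rσ = 3436·0.12649 = 435 nmi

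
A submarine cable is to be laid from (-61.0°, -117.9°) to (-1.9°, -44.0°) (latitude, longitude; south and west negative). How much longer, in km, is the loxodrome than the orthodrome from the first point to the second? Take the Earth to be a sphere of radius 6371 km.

229 km

Great circle: cos σ = sin φ₁ sin φ₂ + cos φ₁ cos φ₂ cos Δλ,  σ = 1.4067 rad → d_gc = 8962.0 km
Rhumb line: Δψ = +1.3192, q = Δφ/Δψ = 0.7819, d_rh = R√(Δφ²+q²Δλ²) = 9190.6 km
Excess = 9190.6 − 8962.0 = 228.6 ≈ 229 km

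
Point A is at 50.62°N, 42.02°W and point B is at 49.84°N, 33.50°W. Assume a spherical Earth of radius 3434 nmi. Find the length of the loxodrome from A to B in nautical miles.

330 nmi

Δψ = ln[tan(π/4+φ₂/2)/tan(π/4+φ₁/2)] = -0.0213;  Δφ = -0.0136 rad,  Δλ = +0.1487 rad
q = Δφ/Δψ = 0.6397
d = R·√(Δφ² + q²Δλ²) = 3434·0.09609 = 330 nmi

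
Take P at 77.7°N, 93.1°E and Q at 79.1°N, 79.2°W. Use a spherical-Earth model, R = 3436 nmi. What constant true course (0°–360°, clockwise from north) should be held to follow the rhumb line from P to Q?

272.3°

Meridional parts: M(φ₁)=+2.2279, M(φ₂)=+2.3496 → ΔM = +0.1217;  Δλ = -3.0072 rad
tan C = Δλ / ΔM = -24.7171 → C = 272.32°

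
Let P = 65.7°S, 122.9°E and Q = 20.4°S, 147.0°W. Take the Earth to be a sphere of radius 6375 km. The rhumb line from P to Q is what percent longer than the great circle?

Great circle: σ = 1.2482 rad → d_gc = Rσ = 7957.4 km
Rhumb: Δφ = +0.7906, Δλ = +1.5725, Δψ = +1.1719, q = Δφ/Δψ = 0.6746 → d_rh = R√(Δφ²+q²Δλ²) = 8434.8 km
Excess = (8434.8 − 7957.4) / 7957.4 = 477.4 / 7957.4 = 6.00% ≈ 6.0%

6.0%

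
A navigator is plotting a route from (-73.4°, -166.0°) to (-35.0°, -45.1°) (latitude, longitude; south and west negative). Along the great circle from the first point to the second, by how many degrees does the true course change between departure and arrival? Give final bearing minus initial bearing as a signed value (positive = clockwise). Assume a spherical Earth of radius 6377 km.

Initial bearing θ₁ = atan2(sin Δλ cos φ₂, cos φ₁ sin φ₂ − sin φ₁ cos φ₂ cos Δλ) = 128.89°
Final bearing θ₂ = (initial bearing from the destination back to the start) + 180° = 15.75°
Δθ = θ₂ − θ₁ = -113.1°

-113.1°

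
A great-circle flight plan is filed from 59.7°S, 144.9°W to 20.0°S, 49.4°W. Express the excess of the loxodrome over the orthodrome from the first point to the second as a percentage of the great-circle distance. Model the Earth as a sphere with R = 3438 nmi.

Great circle: σ = 1.3183 rad → d_gc = Rσ = 4532.2 nmi
Rhumb: Δφ = +0.6929, Δλ = +1.6668, Δψ = +0.9502, q = Δφ/Δψ = 0.7292 → d_rh = R√(Δφ²+q²Δλ²) = 4810.2 nmi
Excess = (4810.2 − 4532.2) / 4532.2 = 278.0 / 4532.2 = 6.13% ≈ 6.1%

6.1%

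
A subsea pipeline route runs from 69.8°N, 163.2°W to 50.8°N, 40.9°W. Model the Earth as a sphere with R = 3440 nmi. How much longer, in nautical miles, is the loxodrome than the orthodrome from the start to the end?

552 nmi

Great circle: cos σ = sin φ₁ sin φ₂ + cos φ₁ cos φ₂ cos Δλ,  σ = 0.9139 rad → d_gc = 3143.8 nmi
Rhumb line: Δψ = -0.6927, q = Δφ/Δψ = 0.4787, d_rh = R√(Δφ²+q²Δλ²) = 3695.8 nmi
Excess = 3695.8 − 3143.8 = 552.0 ≈ 552 nmi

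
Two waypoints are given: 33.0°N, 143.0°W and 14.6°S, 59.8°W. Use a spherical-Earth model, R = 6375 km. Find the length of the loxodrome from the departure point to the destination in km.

Δψ = ln[tan(π/4+φ₂/2)/tan(π/4+φ₁/2)] = -0.8683;  Δφ = -0.8308 rad,  Δλ = +1.4521 rad
q = Δφ/Δψ = 0.9567
d = R·√(Δφ² + q²Δλ²) = 6375·1.61873 = 10319 km

10319 km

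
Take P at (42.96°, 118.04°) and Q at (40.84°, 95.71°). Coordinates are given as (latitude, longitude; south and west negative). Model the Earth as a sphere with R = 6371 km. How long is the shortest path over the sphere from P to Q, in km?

1858 km

cos σ = sin φ₁ sin φ₂ + cos φ₁ cos φ₂ cos Δλ
      = sin(42.96°)sin(40.84°) + cos(42.96°)cos(40.84°)cos(-22.33°) = 0.9578
σ = 16.705° → d = Rσ = 6371·0.29156 = 1858 km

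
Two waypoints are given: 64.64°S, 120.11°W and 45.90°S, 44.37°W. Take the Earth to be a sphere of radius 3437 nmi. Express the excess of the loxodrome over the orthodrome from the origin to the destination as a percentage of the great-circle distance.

5.4%

Great circle: σ = 0.7636 rad → d_gc = Rσ = 2624.5 nmi
Rhumb: Δφ = +0.3271, Δλ = +1.3219, Δψ = +0.5879, q = Δφ/Δψ = 0.5563 → d_rh = R√(Δφ²+q²Δλ²) = 2766.3 nmi
Excess = (2766.3 − 2624.5) / 2624.5 = 141.8 / 2624.5 = 5.40% ≈ 5.4%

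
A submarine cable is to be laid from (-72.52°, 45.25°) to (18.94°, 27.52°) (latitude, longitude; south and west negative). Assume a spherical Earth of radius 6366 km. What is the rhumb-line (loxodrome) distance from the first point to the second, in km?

Δψ = ln[tan(π/4+φ₂/2)/tan(π/4+φ₁/2)] = +2.2093;  Δφ = +1.5963 rad,  Δλ = -0.3094 rad
q = Δφ/Δψ = 0.7225
d = R·√(Δφ² + q²Δλ²) = 6366·1.61186 = 10261 km

10261 km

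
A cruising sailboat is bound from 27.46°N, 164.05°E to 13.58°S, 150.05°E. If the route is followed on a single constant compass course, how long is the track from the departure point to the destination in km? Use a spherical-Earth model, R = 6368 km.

4805 km

Rhumb course C = atan2(Δλ, Δψ) with Δψ = ln[tan(π/4+φ₂/2)/tan(π/4+φ₁/2)] = -0.7380, Δλ = -0.2443 → C = 198.32°
d = R·|Δφ| / |cos C| = 6368·0.71628 / 0.94932 = 4805 km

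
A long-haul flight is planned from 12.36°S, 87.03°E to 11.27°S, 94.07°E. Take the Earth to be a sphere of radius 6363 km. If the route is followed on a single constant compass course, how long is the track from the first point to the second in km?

775 km

Rhumb course C = atan2(Δλ, Δψ) with Δψ = ln[tan(π/4+φ₂/2)/tan(π/4+φ₁/2)] = +0.0194, Δλ = +0.1229 → C = 81.01°
d = R·|Δφ| / |cos C| = 6363·0.01902 / 0.15624 = 775 km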